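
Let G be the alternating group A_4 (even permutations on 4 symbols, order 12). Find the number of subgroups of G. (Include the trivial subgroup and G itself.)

10

|G| = 12, so by Lagrange every subgroup order divides 12. Divisors: 1, 2, 3, 4, 6, 12.
Subgroups by order — order 1: 1; order 2: 3; order 3: 4; order 4: 1; order 6: 0; order 12: 1.
Total: 1 + 3 + 4 + 1 + 0 + 1 = 10.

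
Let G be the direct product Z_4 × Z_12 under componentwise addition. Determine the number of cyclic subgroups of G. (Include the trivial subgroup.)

20

Group the elements of G by the cyclic subgroup they generate; each cyclic subgroup of order d accounts for φ(d) elements.
Cyclic subgroups by order — order 1: 1; order 2: 3; order 3: 1; order 4: 6; order 6: 3; order 12: 6.
Total: 20.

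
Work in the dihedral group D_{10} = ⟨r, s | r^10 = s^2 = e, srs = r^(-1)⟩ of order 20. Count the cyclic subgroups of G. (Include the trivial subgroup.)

14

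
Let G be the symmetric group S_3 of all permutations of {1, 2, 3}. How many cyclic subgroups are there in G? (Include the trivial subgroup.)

5

Each element a generates a cyclic subgroup ⟨a⟩; distinct elements may generate the same one (a cyclic group of order d has φ(d) generators).
Cyclic subgroups by order — order 1: 1; order 2: 3; order 3: 1.
Total: 5.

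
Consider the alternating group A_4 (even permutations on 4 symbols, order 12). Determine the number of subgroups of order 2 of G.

3

|G| = 12 and 2 | 12, so subgroups of order 2 are possible by Lagrange.
The subgroups of order 2 are: {e, (1 2)(3 4)}; {e, (1 3)(2 4)}; {e, (1 4)(2 3)}.
So G has 3 subgroups of order 2.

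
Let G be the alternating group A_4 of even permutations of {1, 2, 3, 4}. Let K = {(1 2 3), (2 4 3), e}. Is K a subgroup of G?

No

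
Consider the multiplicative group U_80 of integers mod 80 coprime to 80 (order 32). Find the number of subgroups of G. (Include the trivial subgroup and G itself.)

|G| = 32, so by Lagrange every subgroup order divides 32. Divisors: 1, 2, 4, 8, 16, 32.
Subgroups by order — order 1: 1; order 2: 7; order 4: 19; order 8: 19; order 16: 7; order 32: 1.
Total: 1 + 7 + 19 + 19 + 7 + 1 = 54.

54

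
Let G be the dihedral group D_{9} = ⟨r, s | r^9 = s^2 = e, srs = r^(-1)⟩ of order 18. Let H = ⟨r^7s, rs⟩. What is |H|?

6

|⟨r^7s⟩| = 2 and |⟨rs⟩| = 2, so |H| is a multiple of lcm(2, 2) = 2 and divides |G| = 18.
Closing under the operation: H = {e, r^3, r^6, rs, r^4s, r^7s}, so |H| = 6.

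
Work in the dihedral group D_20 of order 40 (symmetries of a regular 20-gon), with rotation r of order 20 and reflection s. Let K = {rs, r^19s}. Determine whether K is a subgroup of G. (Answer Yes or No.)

No

The identity e ∉ K, so K is not a subgroup.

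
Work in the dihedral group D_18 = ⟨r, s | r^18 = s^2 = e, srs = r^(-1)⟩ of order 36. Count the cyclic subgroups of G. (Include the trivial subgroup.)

24

A cyclic subgroup of order d is generated by each of its φ(d) elements of order d, so the cyclic subgroups of order d number (#elements of order d)/φ(d).
Cyclic subgroups by order — order 1: 1; order 2: 19; order 3: 1; order 6: 1; order 9: 1; order 18: 1.
Total: 24.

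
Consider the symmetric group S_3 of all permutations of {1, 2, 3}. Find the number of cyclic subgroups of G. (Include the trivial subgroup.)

5

A cyclic subgroup of order d is generated by each of its φ(d) elements of order d, so the cyclic subgroups of order d number (#elements of order d)/φ(d).
Cyclic subgroups by order — order 1: 1; order 2: 3; order 3: 1.
Total: 5.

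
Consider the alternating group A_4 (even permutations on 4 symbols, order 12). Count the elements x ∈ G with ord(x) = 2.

The elements of order 2 are: (1 2)(3 4), (1 3)(2 4), (1 4)(2 3).
That's 3.

3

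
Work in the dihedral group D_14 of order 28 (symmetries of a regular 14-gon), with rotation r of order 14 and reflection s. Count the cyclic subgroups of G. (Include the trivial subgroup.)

18

Group the elements of G by the cyclic subgroup they generate; each cyclic subgroup of order d accounts for φ(d) elements.
Cyclic subgroups by order — order 1: 1; order 2: 15; order 7: 1; order 14: 1.
Total: 18.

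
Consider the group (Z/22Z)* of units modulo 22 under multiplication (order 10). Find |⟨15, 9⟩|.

5

|⟨15⟩| = 5 and |⟨9⟩| = 5, so |H| is a multiple of lcm(5, 5) = 5 and divides |G| = 10.
Closing under the operation: H = {1, 3, 5, 9, 15}, so |H| = 5.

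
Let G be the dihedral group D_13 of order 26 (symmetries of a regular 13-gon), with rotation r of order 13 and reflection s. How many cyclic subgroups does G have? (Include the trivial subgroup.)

15

Each element a generates a cyclic subgroup ⟨a⟩; distinct elements may generate the same one (a cyclic group of order d has φ(d) generators).
Cyclic subgroups by order — order 1: 1; order 2: 13; order 13: 1.
Total: 15.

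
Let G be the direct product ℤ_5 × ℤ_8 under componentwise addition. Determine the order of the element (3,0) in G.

The order of (3,0) in Z_5 × Z_8 is lcm(ord(3) in Z_5, ord(0) in Z_8).
ord(3) = 5 and ord(0) = 1, so |⟨(3,0)⟩| = lcm(5, 1) = 5.

5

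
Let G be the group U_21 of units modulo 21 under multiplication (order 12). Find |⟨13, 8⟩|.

4

|⟨13⟩| = 2 and |⟨8⟩| = 2, so |H| is a multiple of lcm(2, 2) = 2 and divides |G| = 12.
Closing under the operation: H = {1, 8, 13, 20}, so |H| = 4.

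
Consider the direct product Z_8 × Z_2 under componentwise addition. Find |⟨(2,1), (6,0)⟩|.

|⟨(2,1)⟩| = 4 and |⟨(6,0)⟩| = 4, so |H| is a multiple of lcm(4, 4) = 4 and divides |G| = 16.
Closing under the operation: H = {(0,0), (0,1), (2,0), (2,1), (4,0), (4,1), (6,0), (6,1)}, so |H| = 8.

8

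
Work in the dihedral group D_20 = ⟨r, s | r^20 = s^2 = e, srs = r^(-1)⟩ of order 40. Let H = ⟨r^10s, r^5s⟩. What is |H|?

8

|⟨r^10s⟩| = 2 and |⟨r^5s⟩| = 2, so |H| is a multiple of lcm(2, 2) = 2 and divides |G| = 40.
Closing under the operation: H = {e, r^5, r^10, r^15, s, r^5s, r^10s, r^15s}, so |H| = 8.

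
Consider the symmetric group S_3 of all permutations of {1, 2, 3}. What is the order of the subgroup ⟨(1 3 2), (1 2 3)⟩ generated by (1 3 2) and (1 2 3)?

3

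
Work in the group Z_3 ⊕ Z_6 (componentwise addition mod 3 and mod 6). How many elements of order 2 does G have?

1

An element (a,b) has order lcm(ord(a), ord(b)); count pairs with lcm equal to 2.
Enumerating gives 1 such elements.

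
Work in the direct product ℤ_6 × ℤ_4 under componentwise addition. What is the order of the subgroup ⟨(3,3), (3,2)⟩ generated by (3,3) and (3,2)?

8

|⟨(3,3)⟩| = 4 and |⟨(3,2)⟩| = 2, so |H| is a multiple of lcm(4, 2) = 4 and divides |G| = 24.
Closing under the operation: H = {(0,0), (0,1), (0,2), (0,3), (3,0), (3,1), (3,2), (3,3)}, so |H| = 8.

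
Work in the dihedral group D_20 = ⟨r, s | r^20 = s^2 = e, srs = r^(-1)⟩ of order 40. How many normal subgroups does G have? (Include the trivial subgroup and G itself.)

G has 48 subgroups. Checking conjugation-invariance by order — order 1: 1/1 normal; order 2: 1/21 normal; order 4: 1/11 normal; order 5: 1/1 normal; order 8: 0/5 normal; order 10: 1/5 normal; order 20: 3/3 normal; order 40: 1/1 normal.
Total normal subgroups: 9.

9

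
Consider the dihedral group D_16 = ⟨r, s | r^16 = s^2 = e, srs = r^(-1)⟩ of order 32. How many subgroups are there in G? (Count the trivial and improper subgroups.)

|G| = 32, so by Lagrange every subgroup order divides 32. Divisors: 1, 2, 4, 8, 16, 32.
Subgroups by order — order 1: 1; order 2: 17; order 4: 9; order 8: 5; order 16: 3; order 32: 1.
Total: 1 + 17 + 9 + 5 + 3 + 1 = 36.

36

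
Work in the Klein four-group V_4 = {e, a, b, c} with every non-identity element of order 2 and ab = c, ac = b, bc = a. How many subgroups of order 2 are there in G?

|G| = 4 and 2 | 4, so subgroups of order 2 are possible by Lagrange.
The subgroups of order 2 are: {e, a}; {e, b}; {e, c}.
So G has 3 subgroups of order 2.

3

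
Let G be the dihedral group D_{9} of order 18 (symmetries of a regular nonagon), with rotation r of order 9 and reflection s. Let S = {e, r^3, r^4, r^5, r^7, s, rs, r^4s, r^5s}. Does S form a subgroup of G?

No

r^7 ∈ S but its inverse r^2 ∉ S, so S is not a subgroup.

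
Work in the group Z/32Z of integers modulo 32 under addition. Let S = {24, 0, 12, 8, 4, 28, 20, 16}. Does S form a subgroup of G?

Yes

|S| = 8 divides |G| = 32, consistent with Lagrange.
S contains the identity, every element's inverse is in S, and S is closed under +: it is a subgroup.
In fact S = ⟨4⟩.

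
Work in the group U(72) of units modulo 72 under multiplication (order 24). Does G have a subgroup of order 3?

Yes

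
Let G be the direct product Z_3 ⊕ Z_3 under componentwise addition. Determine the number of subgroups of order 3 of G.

|G| = 9 and 3 | 9, so subgroups of order 3 are possible by Lagrange.
The subgroups of order 3 are: {(0,0), (0,1), (0,2)}; {(0,0), (1,0), (2,0)}; {(0,0), (1,1), (2,2)}; {(0,0), (1,2), (2,1)}.
So G has 4 subgroups of order 3.

4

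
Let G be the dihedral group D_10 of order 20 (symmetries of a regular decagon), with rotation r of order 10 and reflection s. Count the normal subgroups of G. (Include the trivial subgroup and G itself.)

G has 22 subgroups. Checking conjugation-invariance by order — order 1: 1/1 normal; order 2: 1/11 normal; order 4: 0/5 normal; order 5: 1/1 normal; order 10: 3/3 normal; order 20: 1/1 normal.
Total normal subgroups: 7.

7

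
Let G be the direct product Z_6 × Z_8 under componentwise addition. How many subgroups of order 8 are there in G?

|G| = 48 and 8 | 48, so subgroups of order 8 are possible by Lagrange.
The subgroups of order 8 are: {(0,0), (0,1), (0,2), (0,3), (0,4), (0,5), (0,6), (0,7)}; {(0,0), (0,2), (0,4), (0,6), (3,0), (3,2), (3,4), (3,6)}; {(0,0), (0,2), (0,4), (0,6), (3,1), (3,3), (3,5), (3,7)}.
So G has 3 subgroups of order 8.

3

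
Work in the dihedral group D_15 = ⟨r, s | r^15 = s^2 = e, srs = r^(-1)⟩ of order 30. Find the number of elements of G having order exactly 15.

The elements of order 15 are: r, r^2, r^4, r^7, r^8, r^11, r^13, r^14.
That's 8.

8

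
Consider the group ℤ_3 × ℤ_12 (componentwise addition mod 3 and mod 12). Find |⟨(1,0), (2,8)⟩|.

9

|⟨(1,0)⟩| = 3 and |⟨(2,8)⟩| = 3, so |H| is a multiple of lcm(3, 3) = 3 and divides |G| = 36.
Closing under the operation: H = {(0,0), (0,4), (0,8), (1,0), (1,4), (1,8), (2,0), (2,4), (2,8)}, so |H| = 9.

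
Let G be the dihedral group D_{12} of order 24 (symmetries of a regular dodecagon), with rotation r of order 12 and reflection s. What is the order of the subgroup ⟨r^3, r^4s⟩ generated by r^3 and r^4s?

8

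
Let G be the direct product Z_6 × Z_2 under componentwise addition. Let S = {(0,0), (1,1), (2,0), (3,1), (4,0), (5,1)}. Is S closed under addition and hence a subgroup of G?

|S| = 6 divides |G| = 12, consistent with Lagrange.
S contains the identity, every element's inverse is in S, and S is closed under +: it is a subgroup.
In fact S = ⟨(1,1)⟩.

Yes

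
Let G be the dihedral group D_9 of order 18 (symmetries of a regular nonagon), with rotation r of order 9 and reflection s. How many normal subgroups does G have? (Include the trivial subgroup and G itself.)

4

G has 16 subgroups. Checking conjugation-invariance by order — order 1: 1/1 normal; order 2: 0/9 normal; order 3: 1/1 normal; order 6: 0/3 normal; order 9: 1/1 normal; order 18: 1/1 normal.
Total normal subgroups: 4.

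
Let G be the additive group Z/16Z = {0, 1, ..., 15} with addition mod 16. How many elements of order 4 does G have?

2

In a cyclic group of order 16, the number of elements of order d (for d | 16) is φ(d).
φ(4) = 2.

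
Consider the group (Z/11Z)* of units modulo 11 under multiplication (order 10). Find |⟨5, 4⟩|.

|⟨5⟩| = 5 and |⟨4⟩| = 5, so |H| is a multiple of lcm(5, 5) = 5 and divides |G| = 10.
Closing under the operation: H = {1, 3, 4, 5, 9}, so |H| = 5.

5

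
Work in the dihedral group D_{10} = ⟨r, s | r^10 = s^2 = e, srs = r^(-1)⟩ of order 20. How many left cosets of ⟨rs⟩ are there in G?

10

|⟨rs⟩| = 2 and |G| = 20.
By Lagrange, [G : H] = |G|/|H| = 20/2 = 10.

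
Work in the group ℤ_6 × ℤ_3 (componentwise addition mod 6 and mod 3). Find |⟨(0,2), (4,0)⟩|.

9

|⟨(0,2)⟩| = 3 and |⟨(4,0)⟩| = 3, so |H| is a multiple of lcm(3, 3) = 3 and divides |G| = 18.
Closing under the operation: H = {(0,0), (0,1), (0,2), (2,0), (2,1), (2,2), (4,0), (4,1), (4,2)}, so |H| = 9.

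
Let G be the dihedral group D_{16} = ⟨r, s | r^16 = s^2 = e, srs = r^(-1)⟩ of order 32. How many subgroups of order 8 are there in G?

|G| = 32 and 8 | 32, so subgroups of order 8 are possible by Lagrange.
The subgroups of order 8 are: {e, r^2, r^4, r^6, r^8, r^10, r^12, r^14}; {e, r^4, r^8, r^12, r^2s, r^6s, r^10s, r^14s}; {e, r^4, r^8, r^12, r^3s, r^7s, r^11s, r^15s}; {e, r^4, r^8, r^12, s, r^4s, r^8s, r^12s}; … (5 in all).
So G has 5 subgroups of order 8.

5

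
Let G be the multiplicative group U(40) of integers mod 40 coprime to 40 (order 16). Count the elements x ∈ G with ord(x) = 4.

8

The elements of order 4 are: 3, 7, 13, 17, 23, 27, 33, 37.
That's 8.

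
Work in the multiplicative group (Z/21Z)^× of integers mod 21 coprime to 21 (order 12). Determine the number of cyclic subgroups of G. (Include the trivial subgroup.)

8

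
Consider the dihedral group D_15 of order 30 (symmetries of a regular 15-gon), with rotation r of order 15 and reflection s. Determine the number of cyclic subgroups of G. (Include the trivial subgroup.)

A cyclic subgroup of order d is generated by each of its φ(d) elements of order d, so the cyclic subgroups of order d number (#elements of order d)/φ(d).
Cyclic subgroups by order — order 1: 1; order 2: 15; order 3: 1; order 5: 1; order 15: 1.
Total: 19.

19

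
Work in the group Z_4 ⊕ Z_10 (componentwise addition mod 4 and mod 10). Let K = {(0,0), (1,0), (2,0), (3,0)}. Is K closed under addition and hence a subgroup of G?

Yes

|K| = 4 divides |G| = 40, consistent with Lagrange.
K contains the identity, every element's inverse is in K, and K is closed under +: it is a subgroup.
In fact K = ⟨(1,0)⟩.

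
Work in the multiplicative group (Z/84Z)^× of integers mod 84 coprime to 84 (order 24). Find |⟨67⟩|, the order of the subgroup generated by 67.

6

Compute successive powers of 67 mod 84: 67, 37, 43, 25, 79, 1; 67^6 ≡ 1 (mod 84).
So |⟨67⟩| = 6.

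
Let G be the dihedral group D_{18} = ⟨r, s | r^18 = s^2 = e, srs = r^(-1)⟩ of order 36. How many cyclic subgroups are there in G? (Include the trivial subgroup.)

24

A cyclic subgroup of order d is generated by each of its φ(d) elements of order d, so the cyclic subgroups of order d number (#elements of order d)/φ(d).
Cyclic subgroups by order — order 1: 1; order 2: 19; order 3: 1; order 6: 1; order 9: 1; order 18: 1.
Total: 24.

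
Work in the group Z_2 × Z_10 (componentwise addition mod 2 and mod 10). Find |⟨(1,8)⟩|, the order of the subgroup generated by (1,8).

10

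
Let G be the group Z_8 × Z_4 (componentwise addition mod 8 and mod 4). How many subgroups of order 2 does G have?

3

|G| = 32 and 2 | 32, so subgroups of order 2 are possible by Lagrange.
The subgroups of order 2 are: {(0,0), (0,2)}; {(0,0), (4,0)}; {(0,0), (4,2)}.
So G has 3 subgroups of order 2.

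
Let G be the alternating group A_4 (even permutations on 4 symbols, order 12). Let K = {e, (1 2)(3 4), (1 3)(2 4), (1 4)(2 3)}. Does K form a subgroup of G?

Yes

|K| = 4 divides |G| = 12, consistent with Lagrange.
K contains the identity, every element's inverse is in K, and K is closed under ∘: it is a subgroup.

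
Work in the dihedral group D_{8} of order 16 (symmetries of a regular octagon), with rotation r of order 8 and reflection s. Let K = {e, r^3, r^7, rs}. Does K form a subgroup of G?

No

r^7 ∈ K but its inverse r ∉ K, so K is not a subgroup.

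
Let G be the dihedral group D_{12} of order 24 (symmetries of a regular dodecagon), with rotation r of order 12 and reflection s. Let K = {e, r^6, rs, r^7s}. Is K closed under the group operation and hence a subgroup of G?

|K| = 4 divides |G| = 24, consistent with Lagrange.
K contains the identity, every element's inverse is in K, and K is closed under ·: it is a subgroup.

Yes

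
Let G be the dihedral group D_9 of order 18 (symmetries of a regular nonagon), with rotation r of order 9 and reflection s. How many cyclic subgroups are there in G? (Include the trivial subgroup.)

Group the elements of G by the cyclic subgroup they generate; each cyclic subgroup of order d accounts for φ(d) elements.
Cyclic subgroups by order — order 1: 1; order 2: 9; order 3: 1; order 9: 1.
Total: 12.

12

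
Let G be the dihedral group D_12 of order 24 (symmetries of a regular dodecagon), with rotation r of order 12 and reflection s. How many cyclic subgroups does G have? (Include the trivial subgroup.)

Each element a generates a cyclic subgroup ⟨a⟩; distinct elements may generate the same one (a cyclic group of order d has φ(d) generators).
Cyclic subgroups by order — order 1: 1; order 2: 13; order 3: 1; order 4: 1; order 6: 1; order 12: 1.
Total: 18.

18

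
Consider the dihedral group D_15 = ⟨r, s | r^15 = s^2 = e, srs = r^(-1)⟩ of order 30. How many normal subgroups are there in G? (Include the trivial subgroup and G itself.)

G has 28 subgroups. Checking conjugation-invariance by order — order 1: 1/1 normal; order 2: 0/15 normal; order 3: 1/1 normal; order 5: 1/1 normal; order 6: 0/5 normal; order 10: 0/3 normal; order 15: 1/1 normal; order 30: 1/1 normal.
Total normal subgroups: 5.

5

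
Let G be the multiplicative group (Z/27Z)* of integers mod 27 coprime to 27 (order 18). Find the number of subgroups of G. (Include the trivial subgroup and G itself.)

|G| = 18, so by Lagrange every subgroup order divides 18. Divisors: 1, 2, 3, 6, 9, 18.
Subgroups by order — order 1: 1; order 2: 1; order 3: 1; order 6: 1; order 9: 1; order 18: 1.
Total: 1 + 1 + 1 + 1 + 1 + 1 = 6.

6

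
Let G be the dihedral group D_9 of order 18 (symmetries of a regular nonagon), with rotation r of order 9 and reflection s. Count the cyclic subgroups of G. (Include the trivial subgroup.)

12

Group the elements of G by the cyclic subgroup they generate; each cyclic subgroup of order d accounts for φ(d) elements.
Cyclic subgroups by order — order 1: 1; order 2: 9; order 3: 1; order 9: 1.
Total: 12.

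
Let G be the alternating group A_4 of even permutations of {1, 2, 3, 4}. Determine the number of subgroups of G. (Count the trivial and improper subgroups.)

10

|G| = 12, so by Lagrange every subgroup order divides 12. Divisors: 1, 2, 3, 4, 6, 12.
Subgroups by order — order 1: 1; order 2: 3; order 3: 4; order 4: 1; order 6: 0; order 12: 1.
Total: 1 + 3 + 4 + 1 + 0 + 1 = 10.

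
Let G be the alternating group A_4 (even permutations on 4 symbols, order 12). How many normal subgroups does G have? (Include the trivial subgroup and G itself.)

G has 10 subgroups. Checking conjugation-invariance by order — order 1: 1/1 normal; order 2: 0/3 normal; order 3: 0/4 normal; order 4: 1/1 normal; order 12: 1/1 normal.
Total normal subgroups: 3.

3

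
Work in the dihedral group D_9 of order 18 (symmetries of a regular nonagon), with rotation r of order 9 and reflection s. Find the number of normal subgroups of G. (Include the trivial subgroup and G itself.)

4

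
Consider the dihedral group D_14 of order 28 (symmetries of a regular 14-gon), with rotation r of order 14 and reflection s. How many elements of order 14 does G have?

6

The elements of order 14 are: r, r^3, r^5, r^9, r^11, r^13.
That's 6.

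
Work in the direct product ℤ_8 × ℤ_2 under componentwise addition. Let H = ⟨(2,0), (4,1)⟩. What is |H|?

8

|⟨(2,0)⟩| = 4 and |⟨(4,1)⟩| = 2, so |H| is a multiple of lcm(4, 2) = 4 and divides |G| = 16.
Closing under the operation: H = {(0,0), (0,1), (2,0), (2,1), (4,0), (4,1), (6,0), (6,1)}, so |H| = 8.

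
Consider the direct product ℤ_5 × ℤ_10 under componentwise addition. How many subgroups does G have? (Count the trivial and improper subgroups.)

|G| = 50, so by Lagrange every subgroup order divides 50. Divisors: 1, 2, 5, 10, 25, 50.
Subgroups by order — order 1: 1; order 2: 1; order 5: 6; order 10: 6; order 25: 1; order 50: 1.
Total: 1 + 1 + 6 + 6 + 1 + 1 = 16.

16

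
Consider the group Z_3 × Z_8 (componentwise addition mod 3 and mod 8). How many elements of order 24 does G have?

8

An element (a,b) has order lcm(ord(a), ord(b)); count pairs with lcm equal to 24.
Enumerating gives 8 such elements.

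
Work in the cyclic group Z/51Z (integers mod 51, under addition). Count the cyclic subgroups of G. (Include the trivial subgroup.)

4

A cyclic subgroup of order d is generated by each of its φ(d) elements of order d, so the cyclic subgroups of order d number (#elements of order d)/φ(d).
Cyclic subgroups by order — order 1: 1; order 3: 1; order 17: 1; order 51: 1.
Total: 4.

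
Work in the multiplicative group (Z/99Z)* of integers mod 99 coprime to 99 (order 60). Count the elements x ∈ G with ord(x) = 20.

No element of G has order 20 (even though 20 | 60).

0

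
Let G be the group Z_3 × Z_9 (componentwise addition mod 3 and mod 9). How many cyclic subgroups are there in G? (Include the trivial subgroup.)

8

Each element a generates a cyclic subgroup ⟨a⟩; distinct elements may generate the same one (a cyclic group of order d has φ(d) generators).
Cyclic subgroups by order — order 1: 1; order 3: 4; order 9: 3.
Total: 8.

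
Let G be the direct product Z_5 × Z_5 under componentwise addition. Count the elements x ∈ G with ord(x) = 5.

An element (a,b) has order lcm(ord(a), ord(b)); count pairs with lcm equal to 5.
Enumerating gives 24 such elements.

24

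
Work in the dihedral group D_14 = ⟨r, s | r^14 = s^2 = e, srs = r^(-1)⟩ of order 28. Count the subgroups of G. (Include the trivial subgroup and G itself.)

28

|G| = 28, so by Lagrange every subgroup order divides 28. Divisors: 1, 2, 4, 7, 14, 28.
Subgroups by order — order 1: 1; order 2: 15; order 4: 7; order 7: 1; order 14: 3; order 28: 1.
Total: 1 + 15 + 7 + 1 + 3 + 1 = 28.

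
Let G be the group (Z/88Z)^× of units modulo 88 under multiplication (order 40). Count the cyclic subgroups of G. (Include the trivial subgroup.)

16

Each element a generates a cyclic subgroup ⟨a⟩; distinct elements may generate the same one (a cyclic group of order d has φ(d) generators).
Cyclic subgroups by order — order 1: 1; order 2: 7; order 5: 1; order 10: 7.
Total: 16.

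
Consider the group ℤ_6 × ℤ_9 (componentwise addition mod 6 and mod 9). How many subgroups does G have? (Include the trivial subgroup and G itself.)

|G| = 54, so by Lagrange every subgroup order divides 54. Divisors: 1, 2, 3, 6, 9, 18, 27, 54.
Subgroups by order — order 1: 1; order 2: 1; order 3: 4; order 6: 4; order 9: 4; order 18: 4; order 27: 1; order 54: 1.
Total: 1 + 1 + 4 + 4 + 4 + 4 + 1 + 1 = 20.

20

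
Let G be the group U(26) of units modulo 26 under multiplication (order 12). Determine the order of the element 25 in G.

2

Compute successive powers of 25 mod 26: 25, 1; 25^2 ≡ 1 (mod 26).
So |⟨25⟩| = 2.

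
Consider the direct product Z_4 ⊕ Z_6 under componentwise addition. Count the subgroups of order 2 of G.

3

|G| = 24 and 2 | 24, so subgroups of order 2 are possible by Lagrange.
The subgroups of order 2 are: {(0,0), (0,3)}; {(0,0), (2,0)}; {(0,0), (2,3)}.
So G has 3 subgroups of order 2.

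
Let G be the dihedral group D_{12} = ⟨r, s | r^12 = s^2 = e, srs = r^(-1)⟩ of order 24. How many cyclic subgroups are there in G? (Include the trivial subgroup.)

18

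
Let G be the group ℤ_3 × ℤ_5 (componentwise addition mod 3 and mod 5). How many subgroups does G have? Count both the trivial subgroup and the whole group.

4

|G| = 15, so by Lagrange every subgroup order divides 15. Divisors: 1, 3, 5, 15.
Subgroups by order — order 1: 1; order 3: 1; order 5: 1; order 15: 1.
Total: 1 + 1 + 1 + 1 = 4.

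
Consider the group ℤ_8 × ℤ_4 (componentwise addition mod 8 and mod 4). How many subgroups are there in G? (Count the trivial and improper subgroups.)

22

|G| = 32, so by Lagrange every subgroup order divides 32. Divisors: 1, 2, 4, 8, 16, 32.
Subgroups by order — order 1: 1; order 2: 3; order 4: 7; order 8: 7; order 16: 3; order 32: 1.
Total: 1 + 3 + 7 + 7 + 3 + 1 = 22.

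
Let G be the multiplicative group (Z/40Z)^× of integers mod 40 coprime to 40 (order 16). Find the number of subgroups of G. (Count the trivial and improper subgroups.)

|G| = 16, so by Lagrange every subgroup order divides 16. Divisors: 1, 2, 4, 8, 16.
Subgroups by order — order 1: 1; order 2: 7; order 4: 11; order 8: 7; order 16: 1.
Total: 1 + 7 + 11 + 7 + 1 = 27.

27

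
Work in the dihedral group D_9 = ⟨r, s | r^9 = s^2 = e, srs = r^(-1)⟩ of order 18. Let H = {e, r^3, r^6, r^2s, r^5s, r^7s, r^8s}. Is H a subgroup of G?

No

|H| = 7 does not divide |G| = 18, so by Lagrange H is not a subgroup.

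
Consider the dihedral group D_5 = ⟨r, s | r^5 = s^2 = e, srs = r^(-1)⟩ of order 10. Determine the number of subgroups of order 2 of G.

5

|G| = 10 and 2 | 10, so subgroups of order 2 are possible by Lagrange.
The subgroups of order 2 are: {e, r^2s}; {e, r^3s}; {e, r^4s}; {e, rs}; … (5 in all).
So G has 5 subgroups of order 2.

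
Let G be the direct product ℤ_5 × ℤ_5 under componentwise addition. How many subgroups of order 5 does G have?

6

|G| = 25 and 5 | 25, so subgroups of order 5 are possible by Lagrange.
The subgroups of order 5 are: {(0,0), (0,1), (0,2), (0,3), (0,4)}; {(0,0), (1,0), (2,0), (3,0), (4,0)}; {(0,0), (1,1), (2,2), (3,3), (4,4)}; {(0,0), (1,2), (2,4), (3,1), (4,3)}; … (6 in all).
So G has 6 subgroups of order 5.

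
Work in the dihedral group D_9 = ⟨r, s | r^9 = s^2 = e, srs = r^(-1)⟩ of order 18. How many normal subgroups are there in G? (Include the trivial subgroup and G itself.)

G has 16 subgroups. Checking conjugation-invariance by order — order 1: 1/1 normal; order 2: 0/9 normal; order 3: 1/1 normal; order 6: 0/3 normal; order 9: 1/1 normal; order 18: 1/1 normal.
Total normal subgroups: 4.

4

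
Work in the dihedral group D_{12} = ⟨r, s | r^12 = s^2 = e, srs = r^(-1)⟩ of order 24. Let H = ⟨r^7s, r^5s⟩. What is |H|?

|⟨r^7s⟩| = 2 and |⟨r^5s⟩| = 2, so |H| is a multiple of lcm(2, 2) = 2 and divides |G| = 24.
Closing under the operation: H = {e, r^2, r^4, r^6, r^8, r^10, rs, r^3s, r^5s, r^7s, r^9s, r^11s}, so |H| = 12.

12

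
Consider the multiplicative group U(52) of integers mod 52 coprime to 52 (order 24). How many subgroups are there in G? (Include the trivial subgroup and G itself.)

|G| = 24, so by Lagrange every subgroup order divides 24. Divisors: 1, 2, 3, 4, 6, 8, 12, 24.
Subgroups by order — order 1: 1; order 2: 3; order 3: 1; order 4: 3; order 6: 3; order 8: 1; order 12: 3; order 24: 1.
Total: 1 + 3 + 1 + 3 + 3 + 1 + 3 + 1 = 16.

16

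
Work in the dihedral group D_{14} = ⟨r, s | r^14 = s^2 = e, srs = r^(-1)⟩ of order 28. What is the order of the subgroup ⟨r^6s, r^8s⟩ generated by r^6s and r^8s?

14

|⟨r^6s⟩| = 2 and |⟨r^8s⟩| = 2, so |H| is a multiple of lcm(2, 2) = 2 and divides |G| = 28.
Closing under the operation: H = {e, r^2, r^4, r^6, r^8, r^10, r^12, s, r^2s, r^4s, r^6s, r^8s, r^10s, r^12s}, so |H| = 14.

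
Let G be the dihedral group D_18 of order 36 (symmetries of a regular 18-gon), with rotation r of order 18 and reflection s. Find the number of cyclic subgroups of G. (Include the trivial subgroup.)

24

A cyclic subgroup of order d is generated by each of its φ(d) elements of order d, so the cyclic subgroups of order d number (#elements of order d)/φ(d).
Cyclic subgroups by order — order 1: 1; order 2: 19; order 3: 1; order 6: 1; order 9: 1; order 18: 1.
Total: 24.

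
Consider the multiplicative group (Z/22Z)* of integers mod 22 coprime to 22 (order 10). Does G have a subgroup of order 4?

4 does not divide |G| = 10, so by Lagrange no subgroup of order 4 exists.

No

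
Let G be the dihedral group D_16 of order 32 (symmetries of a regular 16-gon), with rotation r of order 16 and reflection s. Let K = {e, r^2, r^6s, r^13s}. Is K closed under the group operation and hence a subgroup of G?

No

r^2 ∈ K but its inverse r^14 ∉ K, so K is not a subgroup.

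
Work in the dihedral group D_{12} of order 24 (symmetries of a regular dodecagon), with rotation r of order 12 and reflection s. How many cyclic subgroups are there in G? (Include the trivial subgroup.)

18

Each element a generates a cyclic subgroup ⟨a⟩; distinct elements may generate the same one (a cyclic group of order d has φ(d) generators).
Cyclic subgroups by order — order 1: 1; order 2: 13; order 3: 1; order 4: 1; order 6: 1; order 12: 1.
Total: 18.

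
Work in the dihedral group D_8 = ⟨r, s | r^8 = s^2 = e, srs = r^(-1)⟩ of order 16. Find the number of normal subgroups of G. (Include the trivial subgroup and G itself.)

G has 19 subgroups. Checking conjugation-invariance by order — order 1: 1/1 normal; order 2: 1/9 normal; order 4: 1/5 normal; order 8: 3/3 normal; order 16: 1/1 normal.
Total normal subgroups: 7.

7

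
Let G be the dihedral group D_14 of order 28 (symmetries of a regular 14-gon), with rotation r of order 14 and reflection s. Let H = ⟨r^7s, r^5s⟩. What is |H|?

|⟨r^7s⟩| = 2 and |⟨r^5s⟩| = 2, so |H| is a multiple of lcm(2, 2) = 2 and divides |G| = 28.
Closing under the operation: H = {e, r^2, r^4, r^6, r^8, r^10, r^12, rs, r^3s, r^5s, r^7s, r^9s, r^11s, r^13s}, so |H| = 14.

14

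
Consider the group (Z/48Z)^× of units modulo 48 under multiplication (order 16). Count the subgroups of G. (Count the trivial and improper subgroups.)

|G| = 16, so by Lagrange every subgroup order divides 16. Divisors: 1, 2, 4, 8, 16.
Subgroups by order — order 1: 1; order 2: 7; order 4: 11; order 8: 7; order 16: 1.
Total: 1 + 7 + 11 + 7 + 1 = 27.

27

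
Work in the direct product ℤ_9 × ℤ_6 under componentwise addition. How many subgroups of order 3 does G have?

4

|G| = 54 and 3 | 54, so subgroups of order 3 are possible by Lagrange.
The subgroups of order 3 are: {(0,0), (0,2), (0,4)}; {(0,0), (3,0), (6,0)}; {(0,0), (3,2), (6,4)}; {(0,0), (3,4), (6,2)}.
So G has 4 subgroups of order 3.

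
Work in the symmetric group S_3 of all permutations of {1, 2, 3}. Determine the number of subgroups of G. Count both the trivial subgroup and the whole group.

|G| = 6, so by Lagrange every subgroup order divides 6. Divisors: 1, 2, 3, 6.
Subgroups by order — order 1: 1; order 2: 3; order 3: 1; order 6: 1.
Total: 1 + 3 + 1 + 1 = 6.

6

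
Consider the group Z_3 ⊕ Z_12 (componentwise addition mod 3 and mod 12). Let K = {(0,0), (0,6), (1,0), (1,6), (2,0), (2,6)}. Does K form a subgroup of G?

Yes

|K| = 6 divides |G| = 36, consistent with Lagrange.
K contains the identity, every element's inverse is in K, and K is closed under +: it is a subgroup.
In fact K = ⟨(2,6)⟩.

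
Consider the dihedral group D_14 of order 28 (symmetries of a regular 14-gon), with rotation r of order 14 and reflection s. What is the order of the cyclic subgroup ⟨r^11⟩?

14

Computing powers of r^11: the smallest k with (r^11)^k = e is k = 14.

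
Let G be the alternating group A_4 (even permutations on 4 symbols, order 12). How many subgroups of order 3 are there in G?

|G| = 12 and 3 | 12, so subgroups of order 3 are possible by Lagrange.
The subgroups of order 3 are: {e, (1 2 3), (1 3 2)}; {e, (1 2 4), (1 4 2)}; {e, (1 3 4), (1 4 3)}; {e, (2 3 4), (2 4 3)}.
So G has 4 subgroups of order 3.

4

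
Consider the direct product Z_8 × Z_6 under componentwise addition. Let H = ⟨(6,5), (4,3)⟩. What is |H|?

24

|⟨(6,5)⟩| = 12 and |⟨(4,3)⟩| = 2, so |H| is a multiple of lcm(12, 2) = 12 and divides |G| = 48.
Closing under the operation: H = {(0,0), (0,1), (0,2), (0,3), (0,4), (0,5), (2,0), (2,1), (2,2), (2,3), (2,4), (2,5), (4,0), (4,1), (4,2), (4,3), (4,4), (4,5), (6,0), (6,1), (6,2), (6,3), (6,4), (6,5)}, so |H| = 24.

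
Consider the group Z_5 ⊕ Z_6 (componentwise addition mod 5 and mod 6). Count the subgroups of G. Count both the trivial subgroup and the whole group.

|G| = 30, so by Lagrange every subgroup order divides 30. Divisors: 1, 2, 3, 5, 6, 10, 15, 30.
Subgroups by order — order 1: 1; order 2: 1; order 3: 1; order 5: 1; order 6: 1; order 10: 1; order 15: 1; order 30: 1.
Total: 1 + 1 + 1 + 1 + 1 + 1 + 1 + 1 = 8.

8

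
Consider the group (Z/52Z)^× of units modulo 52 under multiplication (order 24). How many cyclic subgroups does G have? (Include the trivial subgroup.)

12

A cyclic subgroup of order d is generated by each of its φ(d) elements of order d, so the cyclic subgroups of order d number (#elements of order d)/φ(d).
Cyclic subgroups by order — order 1: 1; order 2: 3; order 3: 1; order 4: 2; order 6: 3; order 12: 2.
Total: 12.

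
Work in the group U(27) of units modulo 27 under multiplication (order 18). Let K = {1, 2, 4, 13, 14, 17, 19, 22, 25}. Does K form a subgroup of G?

No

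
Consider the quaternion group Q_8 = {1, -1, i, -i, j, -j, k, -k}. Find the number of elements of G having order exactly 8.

No element of G has order 8 (even though 8 | 8).

0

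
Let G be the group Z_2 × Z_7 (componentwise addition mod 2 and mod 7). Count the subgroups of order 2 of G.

1

|G| = 14 and 2 | 14, so subgroups of order 2 are possible by Lagrange.
The subgroups of order 2 are: {(0,0), (1,0)}.
So G has 1 subgroup of order 2.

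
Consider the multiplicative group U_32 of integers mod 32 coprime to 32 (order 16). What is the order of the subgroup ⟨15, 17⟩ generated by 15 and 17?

4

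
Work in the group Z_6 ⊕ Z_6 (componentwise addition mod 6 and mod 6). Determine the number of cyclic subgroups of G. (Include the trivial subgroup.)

20

A cyclic subgroup of order d is generated by each of its φ(d) elements of order d, so the cyclic subgroups of order d number (#elements of order d)/φ(d).
Cyclic subgroups by order — order 1: 1; order 2: 3; order 3: 4; order 6: 12.
Total: 20.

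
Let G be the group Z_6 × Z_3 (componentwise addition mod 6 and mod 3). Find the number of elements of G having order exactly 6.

8

An element (a,b) has order lcm(ord(a), ord(b)); count pairs with lcm equal to 6.
Enumerating gives 8 such elements.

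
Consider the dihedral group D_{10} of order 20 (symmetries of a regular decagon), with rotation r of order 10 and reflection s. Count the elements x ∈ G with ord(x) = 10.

4

The elements of order 10 are: r, r^3, r^7, r^9.
That's 4.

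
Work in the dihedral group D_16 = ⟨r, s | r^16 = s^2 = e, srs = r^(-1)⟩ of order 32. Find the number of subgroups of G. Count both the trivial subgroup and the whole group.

|G| = 32, so by Lagrange every subgroup order divides 32. Divisors: 1, 2, 4, 8, 16, 32.
Subgroups by order — order 1: 1; order 2: 17; order 4: 9; order 8: 5; order 16: 3; order 32: 1.
Total: 1 + 17 + 9 + 5 + 3 + 1 = 36.

36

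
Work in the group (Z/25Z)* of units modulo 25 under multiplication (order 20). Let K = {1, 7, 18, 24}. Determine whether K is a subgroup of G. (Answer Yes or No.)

Yes

|K| = 4 divides |G| = 20, consistent with Lagrange.
K contains the identity, every element's inverse is in K, and K is closed under ·: it is a subgroup.
In fact K = ⟨18⟩.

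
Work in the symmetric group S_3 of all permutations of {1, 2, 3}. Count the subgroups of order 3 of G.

|G| = 6 and 3 | 6, so subgroups of order 3 are possible by Lagrange.
The subgroups of order 3 are: {e, (1 2 3), (1 3 2)}.
So G has 1 subgroup of order 3.

1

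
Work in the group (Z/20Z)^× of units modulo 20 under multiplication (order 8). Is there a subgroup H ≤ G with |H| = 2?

2 | 8. A subgroup of order 2 is {1, 11}.

Yes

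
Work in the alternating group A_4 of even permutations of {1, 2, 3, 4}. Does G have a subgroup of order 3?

Yes

3 | 12. A subgroup of order 3 is {e, (1 2 3), (1 3 2)}.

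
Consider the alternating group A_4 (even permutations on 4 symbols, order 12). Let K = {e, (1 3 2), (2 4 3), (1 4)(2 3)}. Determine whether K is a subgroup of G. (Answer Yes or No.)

No

(2 4 3) ∈ K but its inverse (2 3 4) ∉ K, so K is not a subgroup.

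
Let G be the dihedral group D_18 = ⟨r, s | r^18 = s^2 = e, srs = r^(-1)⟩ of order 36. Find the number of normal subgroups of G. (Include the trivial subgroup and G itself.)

9

G has 45 subgroups. Checking conjugation-invariance by order — order 1: 1/1 normal; order 2: 1/19 normal; order 3: 1/1 normal; order 4: 0/9 normal; order 6: 1/7 normal; order 9: 1/1 normal; order 12: 0/3 normal; order 18: 3/3 normal; order 36: 1/1 normal.
Total normal subgroups: 9.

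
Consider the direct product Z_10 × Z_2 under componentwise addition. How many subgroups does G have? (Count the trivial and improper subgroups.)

10

|G| = 20, so by Lagrange every subgroup order divides 20. Divisors: 1, 2, 4, 5, 10, 20.
Subgroups by order — order 1: 1; order 2: 3; order 4: 1; order 5: 1; order 10: 3; order 20: 1.
Total: 1 + 3 + 1 + 1 + 3 + 1 = 10.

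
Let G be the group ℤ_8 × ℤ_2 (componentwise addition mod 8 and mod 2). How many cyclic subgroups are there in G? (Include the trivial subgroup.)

8

A cyclic subgroup of order d is generated by each of its φ(d) elements of order d, so the cyclic subgroups of order d number (#elements of order d)/φ(d).
Cyclic subgroups by order — order 1: 1; order 2: 3; order 4: 2; order 8: 2.
Total: 8.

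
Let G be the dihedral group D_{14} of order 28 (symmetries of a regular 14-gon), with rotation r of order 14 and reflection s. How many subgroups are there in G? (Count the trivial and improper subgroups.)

|G| = 28, so by Lagrange every subgroup order divides 28. Divisors: 1, 2, 4, 7, 14, 28.
Subgroups by order — order 1: 1; order 2: 15; order 4: 7; order 7: 1; order 14: 3; order 28: 1.
Total: 1 + 15 + 7 + 1 + 3 + 1 = 28.

28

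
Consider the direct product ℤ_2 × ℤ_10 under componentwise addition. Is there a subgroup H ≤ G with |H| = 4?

Yes

4 | 20. A subgroup of order 4 is {(0,0), (0,5), (1,0), (1,5)}.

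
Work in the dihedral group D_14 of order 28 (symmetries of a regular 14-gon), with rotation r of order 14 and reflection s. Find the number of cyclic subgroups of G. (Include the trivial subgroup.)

A cyclic subgroup of order d is generated by each of its φ(d) elements of order d, so the cyclic subgroups of order d number (#elements of order d)/φ(d).
Cyclic subgroups by order — order 1: 1; order 2: 15; order 7: 1; order 14: 1.
Total: 18.

18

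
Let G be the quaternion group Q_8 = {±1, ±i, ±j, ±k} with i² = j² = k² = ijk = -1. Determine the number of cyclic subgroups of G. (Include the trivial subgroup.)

Each element a generates a cyclic subgroup ⟨a⟩; distinct elements may generate the same one (a cyclic group of order d has φ(d) generators).
Cyclic subgroups by order — order 1: 1; order 2: 1; order 4: 3.
Total: 5.

5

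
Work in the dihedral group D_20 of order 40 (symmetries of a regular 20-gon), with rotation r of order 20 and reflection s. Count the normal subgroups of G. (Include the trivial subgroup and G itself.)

G has 48 subgroups. Checking conjugation-invariance by order — order 1: 1/1 normal; order 2: 1/21 normal; order 4: 1/11 normal; order 5: 1/1 normal; order 8: 0/5 normal; order 10: 1/5 normal; order 20: 3/3 normal; order 40: 1/1 normal.
Total normal subgroups: 9.

9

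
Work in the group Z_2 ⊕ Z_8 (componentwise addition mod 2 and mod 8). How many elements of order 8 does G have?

8

An element (a,b) has order lcm(ord(a), ord(b)); count pairs with lcm equal to 8.
Enumerating gives 8 such elements.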